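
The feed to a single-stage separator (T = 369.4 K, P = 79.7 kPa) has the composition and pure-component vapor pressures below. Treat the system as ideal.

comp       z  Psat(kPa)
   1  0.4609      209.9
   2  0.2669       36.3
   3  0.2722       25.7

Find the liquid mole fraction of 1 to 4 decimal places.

x_1 = 0.2732

Raoult's law: Kᵢ = Pᵢˢᵃᵗ/P = Pᵢˢᵃᵗ/79.7.
  K_1 = 209.9/79.7 = 2.633626, K_2 = 36.3/79.7 = 0.455458, K_3 = 25.7/79.7 = 0.322459
Material balance + equilibrium reduce to Σ zᵢ(Kᵢ−1)/(1+V/F(Kᵢ−1)) = 0.
g(0) = ΣzᵢKᵢ − 1 = 0.4232 and g(1) = 1 − Σzᵢ/Kᵢ = -0.6051, so a root lies in (0, 1).
Iterate (Newton) starting at V/F = 0.58:
  V/F = 0.5800: g = -0.12963, g' = -0.8325 → V/F = 0.4243
  V/F = 0.4243: g = -0.00313, g' = -0.8090 → V/F = 0.4204
Converged at V/F = 0.4204.
Compositions from xᵢ = zᵢ/(1+V/F(Kᵢ−1)), yᵢ = Kᵢxᵢ:
  1: x = 0.2732, y = 0.7196
  2: x = 0.3461, y = 0.1577
  3: x = 0.3806, y = 0.1227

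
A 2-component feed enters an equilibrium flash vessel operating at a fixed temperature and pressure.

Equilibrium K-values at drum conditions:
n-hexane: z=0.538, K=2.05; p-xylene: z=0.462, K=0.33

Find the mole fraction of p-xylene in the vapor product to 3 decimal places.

Iterate (Newton) starting at ψ = 0.62:
  ψ = 0.620: g = -0.1873, g' = -0.824 → ψ = 0.393
  ψ = 0.393: g = -0.0201, g' = -0.679 → ψ = 0.363
Converged at ψ = 0.363.
Compositions from xᵢ = zᵢ/(1+ψ(Kᵢ−1)), yᵢ = Kᵢxᵢ:
  n-hexane: x = 0.390, y = 0.799
  p-xylene: x = 0.610, y = 0.201

y_p-xylene = 0.201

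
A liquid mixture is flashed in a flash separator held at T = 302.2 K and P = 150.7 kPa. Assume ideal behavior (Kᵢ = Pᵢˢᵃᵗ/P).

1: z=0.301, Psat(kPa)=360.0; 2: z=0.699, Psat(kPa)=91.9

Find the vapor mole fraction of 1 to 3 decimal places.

Raoult's law: Kᵢ = Pᵢˢᵃᵗ/P = Pᵢˢᵃᵗ/150.7.
  K_1 = 360.0/150.7 = 2.38885, K_2 = 91.9/150.7 = 0.60982
Material balance + equilibrium reduce to Σ zᵢ(Kᵢ−1)/(1+V/F(Kᵢ−1)) = 0.
g(0) = ΣzᵢKᵢ − 1 = 0.145 and g(1) = 1 − Σzᵢ/Kᵢ = -0.272, so a root lies in (0, 1).
Binary case is linear: z₁(K₁−1)(1+V/F(K₂−1)) + z₂(K₂−1)(1+V/F(K₁−1)) = 0
⇒ V/F = [z₁(K₁−1)+z₂(K₂−1)] / [−(K₁−1)(K₂−1)] = 0.1453/0.5419 = 0.268
Compositions from xᵢ = zᵢ/(1+V/F(Kᵢ−1)), yᵢ = Kᵢxᵢ:
  1: x = 0.219, y = 0.524
  2: x = 0.781, y = 0.476

y_1 = 0.524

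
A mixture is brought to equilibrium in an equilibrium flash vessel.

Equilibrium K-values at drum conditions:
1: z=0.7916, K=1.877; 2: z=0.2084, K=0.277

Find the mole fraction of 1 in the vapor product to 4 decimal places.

y_1 = 0.8482

Material balance + equilibrium reduce to Σ zᵢ(Kᵢ−1)/(1+ψ(Kᵢ−1)) = 0.
Feasibility: ΣzᵢKᵢ = 1.5436, Σzᵢ/Kᵢ = 1.1741 — both > 1, two phases present.
Binary case is linear: z₁(K₁−1)(1+ψ(K₂−1)) + z₂(K₂−1)(1+ψ(K₁−1)) = 0
⇒ ψ = [z₁(K₁−1)+z₂(K₂−1)] / [−(K₁−1)(K₂−1)] = 0.54356/0.63407 = 0.8573
Compositions from xᵢ = zᵢ/(1+ψ(Kᵢ−1)), yᵢ = Kᵢxᵢ:
  1: x = 0.4519, y = 0.8482
  2: x = 0.5481, y = 0.1518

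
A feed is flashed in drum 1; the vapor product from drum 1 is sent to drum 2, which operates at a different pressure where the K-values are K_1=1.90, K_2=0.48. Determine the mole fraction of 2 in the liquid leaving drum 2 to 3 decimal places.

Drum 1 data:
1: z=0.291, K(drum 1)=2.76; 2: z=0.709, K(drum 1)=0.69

Drum 1:
Binary case is linear: z₁(K₁−1)(1+ψ₁(K₂−1)) + z₂(K₂−1)(1+ψ₁(K₁−1)) = 0
⇒ ψ₁ = [z₁(K₁−1)+z₂(K₂−1)] / [−(K₁−1)(K₂−1)] = 0.2924/0.5456 = 0.536
Drum-1 compositions:
  1: x = 0.150, y = 0.413
  2: x = 0.850, y = 0.587
Drum-2 feed = drum-1 vapor: z₂ = (0.4133, 0.5867).
Drum 2:
Newton–Raphson from ψ₂ = 0.66:
  ψ₂ = 0.660: g = -0.2311, g' = -0.499 → ψ₂ = 0.197
  ψ₂ = 0.197: g = -0.0241, g' = -0.438 → ψ₂ = 0.142
  ψ₂ = 0.142: g = 0.0002, g' = -0.448 → ψ₂ = 0.143
Converged at ψ₂ = 0.143.
  1: x = 0.366, y = 0.696
  2: x = 0.634, y = 0.304

x_2 (drum 2) = 0.634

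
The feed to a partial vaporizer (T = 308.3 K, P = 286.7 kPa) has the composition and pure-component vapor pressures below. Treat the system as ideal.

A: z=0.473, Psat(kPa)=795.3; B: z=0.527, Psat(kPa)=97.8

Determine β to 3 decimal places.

Raoult's law: Kᵢ = Pᵢˢᵃᵗ/P = Pᵢˢᵃᵗ/286.7.
  K_A = 795.3/286.7 = 2.77398, K_B = 97.8/286.7 = 0.34112
Material balance + equilibrium reduce to Σ zᵢ(Kᵢ−1)/(1+β(Kᵢ−1)) = 0.
g(0) = ΣzᵢKᵢ − 1 = 0.492 and g(1) = 1 − Σzᵢ/Kᵢ = -0.715, so a root lies in (0, 1).
Binary case is linear: z₁(K₁−1)(1+β(K₂−1)) + z₂(K₂−1)(1+β(K₁−1)) = 0
⇒ β = [z₁(K₁−1)+z₂(K₂−1)] / [−(K₁−1)(K₂−1)] = 0.4919/1.1688 = 0.421

β = 0.421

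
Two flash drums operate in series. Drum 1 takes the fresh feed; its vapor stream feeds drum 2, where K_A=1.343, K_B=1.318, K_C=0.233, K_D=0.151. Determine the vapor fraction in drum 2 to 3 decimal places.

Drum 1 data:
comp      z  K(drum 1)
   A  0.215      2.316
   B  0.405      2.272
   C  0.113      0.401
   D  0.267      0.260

Drum 1:
Newton–Raphson from ψ₁ = 0.5:
  ψ₁ = 0.500: g = 0.0753, g' = -0.831 → ψ₁ = 0.591
  ψ₁ = 0.591: g = -0.0023, g' = -0.890 → ψ₁ = 0.588
Converged at ψ₁ = 0.588.
Drum-1 compositions:
  A: x = 0.121, y = 0.281
  B: x = 0.232, y = 0.526
  C: x = 0.174, y = 0.070
  D: x = 0.473, y = 0.123
Drum-2 feed = drum-1 vapor: z₂ = (0.2807, 0.5264, 0.0699, 0.1229).
Drum 2:
Let ψ₂ = V/F and solve Σ zᵢ(Kᵢ−1)/(1+ψ₂(Kᵢ−1)) = 0.
Check two-phase: ΣzᵢKᵢ = 1.106 > 1 and Σzᵢ/Kᵢ = 1.722 > 1, so g(0) = 0.106 > 0 and g(1) = -0.722 < 0.
Iterate (Newton) starting at ψ₂ = 0.5:
  ψ₂ = 0.500: g = -0.0417, g' = -0.439 → ψ₂ = 0.405
  ψ₂ = 0.405: g = -0.0040, g' = -0.360 → ψ₂ = 0.394
Converged at ψ₂ = 0.394.
  A: x = 0.247, y = 0.332
  B: x = 0.468, y = 0.617
  C: x = 0.100, y = 0.023
  D: x = 0.185, y = 0.028

V/F (drum 2) = 0.394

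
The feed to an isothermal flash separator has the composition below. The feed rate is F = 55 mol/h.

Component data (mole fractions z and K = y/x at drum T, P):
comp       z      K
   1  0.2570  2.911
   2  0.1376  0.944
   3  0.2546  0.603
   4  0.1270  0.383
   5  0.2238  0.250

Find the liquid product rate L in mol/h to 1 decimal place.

L = 47.3 mol/h

Rachford–Rice: g(V/F) = Σ zᵢ(Kᵢ−1)/(1+V/F(Kᵢ−1)) = 0.
g(0) = ΣzᵢKᵢ − 1 = 0.1361 and g(1) = 1 − Σzᵢ/Kᵢ = -0.8831, so a root lies in (0, 1).
Iterate (Newton) starting at V/F = 0.5:
  V/F = 0.5000: g = -0.26476, g' = -0.7317 → V/F = 0.1382
  V/F = 0.1382: g = 0.00091, g' = -0.8472 → V/F = 0.1392
Converged at V/F = 0.1392.
Then V = V/F·F = 0.1392·55 = 7.7 mol/h and L = F − V = 47.3 mol/h.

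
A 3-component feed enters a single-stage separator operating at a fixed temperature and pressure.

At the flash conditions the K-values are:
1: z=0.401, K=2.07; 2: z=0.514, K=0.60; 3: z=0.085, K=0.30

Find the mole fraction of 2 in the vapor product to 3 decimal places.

y_2 = 0.356

Newton iteration, V/F⁰ = 0.5:
  V/F = 0.500: g = -0.0690, g' = -0.422 → V/F = 0.336
  V/F = 0.336: g = 0.0001, g' = -0.429 → V/F = 0.337
Converged at V/F = 0.337.
Compositions from xᵢ = zᵢ/(1+V/F(Kᵢ−1)), yᵢ = Kᵢxᵢ:
  1: x = 0.295, y = 0.610
  2: x = 0.594, y = 0.356
  3: x = 0.111, y = 0.033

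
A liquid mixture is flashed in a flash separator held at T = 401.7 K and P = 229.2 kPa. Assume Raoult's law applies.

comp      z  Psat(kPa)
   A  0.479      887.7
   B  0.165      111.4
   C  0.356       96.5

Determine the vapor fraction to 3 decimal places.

ψ = 0.675

Raoult's law: Kᵢ = Pᵢˢᵃᵗ/P = Pᵢˢᵃᵗ/229.2.
  K_A = 887.7/229.2 = 3.87304, K_B = 111.4/229.2 = 0.48604, K_C = 96.5/229.2 = 0.42103
Material balance + equilibrium reduce to Σ zᵢ(Kᵢ−1)/(1+ψ(Kᵢ−1)) = 0.
Feasibility: ΣzᵢKᵢ = 2.085, Σzᵢ/Kᵢ = 1.309 — both > 1, two phases present.
Newton–Raphson from ψ = 0.5:
  ψ = 0.500: g = 0.1606, g' = -0.981 → ψ = 0.664
  ψ = 0.664: g = 0.0100, g' = -0.883 → ψ = 0.675
Converged at ψ = 0.675.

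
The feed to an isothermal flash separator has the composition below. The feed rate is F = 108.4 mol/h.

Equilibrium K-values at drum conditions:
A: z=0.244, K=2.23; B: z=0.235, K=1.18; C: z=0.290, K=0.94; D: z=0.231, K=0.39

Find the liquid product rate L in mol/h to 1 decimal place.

Iterate (Newton) starting at ψ = 0.46:
  ψ = 0.460: g = 0.0170, g' = -0.324 → ψ = 0.512
Converged at ψ = 0.512.
Then V = ψ·F = 0.5121·108.4 = 55.5 mol/h and L = F − V = 52.9 mol/h.

L = 52.9 mol/h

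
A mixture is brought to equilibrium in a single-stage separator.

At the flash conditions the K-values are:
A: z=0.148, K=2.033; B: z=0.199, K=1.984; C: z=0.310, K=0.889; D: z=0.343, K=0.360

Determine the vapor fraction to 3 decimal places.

Let ψ = V/F and solve Σ zᵢ(Kᵢ−1)/(1+ψ(Kᵢ−1)) = 0.
g(0) = ΣzᵢKᵢ − 1 = 0.095 and g(1) = 1 − Σzᵢ/Kᵢ = -0.475, so a root lies in (0, 1).
Newton–Raphson from ψ = 0.35:
  ψ = 0.350: g = -0.0607, g' = -0.429 → ψ = 0.208
Converged at ψ = 0.208.

ψ = 0.208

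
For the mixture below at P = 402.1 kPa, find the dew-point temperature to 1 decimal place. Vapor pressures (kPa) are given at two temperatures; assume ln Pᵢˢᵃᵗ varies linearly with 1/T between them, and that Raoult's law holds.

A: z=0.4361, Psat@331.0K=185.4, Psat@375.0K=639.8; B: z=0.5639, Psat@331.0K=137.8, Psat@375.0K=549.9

T = 361.4 K

Dew-point temperature: Σzᵢ·P/Pᵢˢᵃᵗ(T) = 1. Interpolate ln Pᵢˢᵃᵗ = aᵢ + bᵢ/T.
  T = 331.0 K: ΣzᵢP/Pᵢˢᵃᵗ = 2.5913
  T = 375.0 K: ΣzᵢP/Pᵢˢᵃᵗ = 0.6864
  T = 353.0 K: ΣzᵢP/Pᵢˢᵃᵗ = 1.2788
  T = 364.0 K: ΣzᵢP/Pᵢˢᵃᵗ = 0.9280
  T = 358.5 K: ΣzᵢP/Pᵢˢᵃᵗ = 1.0867
  T = 361.2 K: ΣzᵢP/Pᵢˢᵃᵗ = 1.0050
Interpolating between 361.2 K and 364.0 K gives T ≈ 361.4 K.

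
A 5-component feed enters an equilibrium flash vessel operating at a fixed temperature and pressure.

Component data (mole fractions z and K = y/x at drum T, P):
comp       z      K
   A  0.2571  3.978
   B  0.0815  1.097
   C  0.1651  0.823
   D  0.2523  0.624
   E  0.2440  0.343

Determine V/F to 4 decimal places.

V/F = 0.3951

Newton iteration, V/F⁰ = 0.35:
  V/F = 0.3500: g = 0.03397, g' = -0.7782 → V/F = 0.3936
  V/F = 0.3936: g = 0.00109, g' = -0.7306 → V/F = 0.3951
Converged at V/F = 0.3951.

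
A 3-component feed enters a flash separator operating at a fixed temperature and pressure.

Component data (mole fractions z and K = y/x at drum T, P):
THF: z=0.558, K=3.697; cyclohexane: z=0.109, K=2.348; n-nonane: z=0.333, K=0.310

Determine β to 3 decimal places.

β = 0.827

Iterate (Newton) starting at β = 0.62:
  β = 0.620: g = 0.2417, g' = -1.111 → β = 0.837
  β = 0.837: g = -0.0134, g' = -1.316 → β = 0.827
Converged at β = 0.827.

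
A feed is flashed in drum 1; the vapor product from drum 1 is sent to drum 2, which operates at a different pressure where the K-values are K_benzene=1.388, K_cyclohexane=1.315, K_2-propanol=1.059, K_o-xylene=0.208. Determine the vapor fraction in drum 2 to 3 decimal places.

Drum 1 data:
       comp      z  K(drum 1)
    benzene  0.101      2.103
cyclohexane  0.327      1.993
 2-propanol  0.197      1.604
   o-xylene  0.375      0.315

V/F (drum 2) = 0.322

Drum 1:
Let ψ₁ = V/F and solve Σ zᵢ(Kᵢ−1)/(1+ψ₁(Kᵢ−1)) = 0.
Feasibility: ΣzᵢKᵢ = 1.298, Σzᵢ/Kᵢ = 1.525 — both > 1, two phases present.
Newton iteration, ψ₁⁰ = 0.5:
  ψ₁ = 0.500: g = -0.0105, g' = -0.644 → ψ₁ = 0.484
Converged at ψ₁ = 0.484.
Drum-1 compositions:
  benzene: x = 0.066, y = 0.139
  cyclohexane: x = 0.221, y = 0.440
  2-propanol: x = 0.152, y = 0.245
  o-xylene: x = 0.561, y = 0.177
Drum-2 feed = drum-1 vapor: z₂ = (0.1385, 0.4403, 0.2446, 0.1766).
Drum 2:
Let ψ₂ = V/F and solve Σ zᵢ(Kᵢ−1)/(1+ψ₂(Kᵢ−1)) = 0.
Check two-phase: ΣzᵢKᵢ = 1.067 > 1 and Σzᵢ/Kᵢ = 1.515 > 1, so g(0) = 0.067 > 0 and g(1) = -0.515 < 0.
Newton–Raphson from ψ₂ = 0.53:
  ψ₂ = 0.530: g = -0.0637, g' = -0.376 → ψ₂ = 0.361
  ψ₂ = 0.361: g = -0.0100, g' = -0.269 → ψ₂ = 0.323
  ψ₂ = 0.323: g = -0.0003, g' = -0.254 → ψ₂ = 0.322
Converged at ψ₂ = 0.322.
  benzene: x = 0.123, y = 0.171
  cyclohexane: x = 0.400, y = 0.526
  2-propanol: x = 0.240, y = 0.254
  o-xylene: x = 0.237, y = 0.049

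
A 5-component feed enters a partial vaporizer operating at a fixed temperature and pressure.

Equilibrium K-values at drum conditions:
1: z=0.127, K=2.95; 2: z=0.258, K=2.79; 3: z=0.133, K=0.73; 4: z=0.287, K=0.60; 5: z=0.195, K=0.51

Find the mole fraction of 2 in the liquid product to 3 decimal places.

Material balance + equilibrium reduce to Σ zᵢ(Kᵢ−1)/(1+β(Kᵢ−1)) = 0.
Check two-phase: ΣzᵢKᵢ = 1.463 > 1 and Σzᵢ/Kᵢ = 1.178 > 1, so g(0) = 0.463 > 0 and g(1) = -0.178 < 0.
Iterate (Newton) starting at β = 0.63:
  β = 0.630: g = -0.0068, g' = -0.474 → β = 0.616
Converged at β = 0.616.
Compositions from xᵢ = zᵢ/(1+β(Kᵢ−1)), yᵢ = Kᵢxᵢ:
  1: x = 0.058, y = 0.170
  2: x = 0.123, y = 0.342
  3: x = 0.160, y = 0.116
  4: x = 0.381, y = 0.228
  5: x = 0.279, y = 0.142

x_2 = 0.123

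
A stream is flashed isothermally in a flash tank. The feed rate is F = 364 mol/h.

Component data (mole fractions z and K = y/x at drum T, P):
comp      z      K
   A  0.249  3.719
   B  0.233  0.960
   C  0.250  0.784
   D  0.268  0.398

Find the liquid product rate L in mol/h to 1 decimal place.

L = 191.2 mol/h

Newton iteration, ψ⁰ = 0.5:
  ψ = 0.500: g = -0.0139, g' = -0.544 → ψ = 0.474
  ψ = 0.474: g = 0.0001, g' = -0.556 → ψ = 0.475
Converged at ψ = 0.475.
Then V = ψ·F = 0.4747·364 = 172.8 mol/h and L = F − V = 191.2 mol/h.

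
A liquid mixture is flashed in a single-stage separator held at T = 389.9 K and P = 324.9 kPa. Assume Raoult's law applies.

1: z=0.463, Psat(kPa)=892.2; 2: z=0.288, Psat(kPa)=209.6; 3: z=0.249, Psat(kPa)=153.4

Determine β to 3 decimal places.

Raoult's law: Kᵢ = Pᵢˢᵃᵗ/P = Pᵢˢᵃᵗ/324.9.
  K_1 = 892.2/324.9 = 2.74608, K_2 = 209.6/324.9 = 0.64512, K_3 = 153.4/324.9 = 0.47215
Let β = V/F and solve Σ zᵢ(Kᵢ−1)/(1+β(Kᵢ−1)) = 0.
Feasibility: ΣzᵢKᵢ = 1.575, Σzᵢ/Kᵢ = 1.142 — both > 1, two phases present.
Iterate (Newton) starting at β = 0.5:
  β = 0.500: g = 0.1288, g' = -0.584 → β = 0.721
  β = 0.721: g = 0.0086, g' = -0.523 → β = 0.737
Converged at β = 0.737.

β = 0.737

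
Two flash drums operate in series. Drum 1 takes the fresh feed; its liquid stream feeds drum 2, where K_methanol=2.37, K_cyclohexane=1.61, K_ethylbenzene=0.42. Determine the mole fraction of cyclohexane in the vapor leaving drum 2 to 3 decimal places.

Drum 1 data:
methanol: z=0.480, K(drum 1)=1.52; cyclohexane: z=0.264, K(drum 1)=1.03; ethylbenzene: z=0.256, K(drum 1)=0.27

y_cyclohexane (drum 2) = 0.275

Drum 1:
Let ψ₁ = V/F and solve Σ zᵢ(Kᵢ−1)/(1+ψ₁(Kᵢ−1)) = 0.
Feasibility: ΣzᵢKᵢ = 1.071, Σzᵢ/Kᵢ = 1.520 — both > 1, two phases present.
Iterate (Newton) starting at ψ₁ = 0.5:
  ψ₁ = 0.500: g = -0.0884, g' = -0.420 → ψ₁ = 0.290
  ψ₁ = 0.290: g = -0.0122, g' = -0.318 → ψ₁ = 0.251
  ψ₁ = 0.251: g = -0.0002, g' = -0.306 → ψ₁ = 0.250
Converged at ψ₁ = 0.250.
Drum-1 compositions:
  methanol: x = 0.425, y = 0.646
  cyclohexane: x = 0.262, y = 0.270
  ethylbenzene: x = 0.313, y = 0.085
Drum-2 feed = drum-1 liquid: z₂ = (0.4247, 0.2620, 0.3133).
Drum 2:
Material balance + equilibrium reduce to Σ zᵢ(Kᵢ−1)/(1+ψ₂(Kᵢ−1)) = 0.
Feasibility: ΣzᵢKᵢ = 1.560, Σzᵢ/Kᵢ = 1.088 — both > 1, two phases present.
Newton–Raphson from ψ₂ = 0.45:
  ψ₂ = 0.450: g = 0.2395, g' = -0.558 → ψ₂ = 0.879
  ψ₂ = 0.879: g = -0.0028, g' = -0.644 → ψ₂ = 0.875
Converged at ψ₂ = 0.875.
  methanol: x = 0.193, y = 0.458
  cyclohexane: x = 0.171, y = 0.275
  ethylbenzene: x = 0.636, y = 0.267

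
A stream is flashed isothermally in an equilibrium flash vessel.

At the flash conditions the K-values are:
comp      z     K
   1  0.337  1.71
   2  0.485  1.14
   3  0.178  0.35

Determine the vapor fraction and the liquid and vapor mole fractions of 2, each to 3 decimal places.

Newton iteration, ψ⁰ = 0.34:
  ψ = 0.340: g = 0.1090, g' = -0.243 → ψ = 0.789
  ψ = 0.789: g = -0.0230, g' = -0.394 → ψ = 0.731
  ψ = 0.731: g = -0.0012, g' = -0.354 → ψ = 0.727
Converged at ψ = 0.727.
Compositions from xᵢ = zᵢ/(1+ψ(Kᵢ−1)), yᵢ = Kᵢxᵢ:
  1: x = 0.222, y = 0.380
  2: x = 0.440, y = 0.502
  3: x = 0.338, y = 0.118

ψ = 0.727, x_2 = 0.440, y_2 = 0.502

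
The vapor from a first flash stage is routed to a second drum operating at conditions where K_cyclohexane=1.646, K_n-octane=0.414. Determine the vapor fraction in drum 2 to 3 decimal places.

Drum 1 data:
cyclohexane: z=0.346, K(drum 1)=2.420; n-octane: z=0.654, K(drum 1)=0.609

Drum 1:
Material balance + equilibrium reduce to Σ zᵢ(Kᵢ−1)/(1+ψ₁(Kᵢ−1)) = 0.
Check two-phase: ΣzᵢKᵢ = 1.236 > 1 and Σzᵢ/Kᵢ = 1.217 > 1, so g(0) = 0.236 > 0 and g(1) = -0.217 < 0.
Binary case is linear: z₁(K₁−1)(1+ψ₁(K₂−1)) + z₂(K₂−1)(1+ψ₁(K₁−1)) = 0
⇒ ψ₁ = [z₁(K₁−1)+z₂(K₂−1)] / [−(K₁−1)(K₂−1)] = 0.2356/0.5552 = 0.424
Drum-1 compositions:
  cyclohexane: x = 0.216, y = 0.522
  n-octane: x = 0.784, y = 0.478
Drum-2 feed = drum-1 vapor: z₂ = (0.5225, 0.4775).
Drum 2:
Newton iteration, ψ₂⁰ = 0.5:
  ψ₂ = 0.500: g = -0.1407, g' = -0.453 → ψ₂ = 0.189
  ψ₂ = 0.189: g = -0.0140, g' = -0.381 → ψ₂ = 0.153
  ψ₂ = 0.153: g = -0.0000, g' = -0.378 → ψ₂ = 0.152
Converged at ψ₂ = 0.152.
  cyclohexane: x = 0.476, y = 0.783
  n-octane: x = 0.524, y = 0.217

V/F (drum 2) = 0.152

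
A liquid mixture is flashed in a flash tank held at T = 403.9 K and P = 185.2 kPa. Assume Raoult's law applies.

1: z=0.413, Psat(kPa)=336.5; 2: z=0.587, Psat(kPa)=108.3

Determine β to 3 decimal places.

β = 0.276

Raoult's law: Kᵢ = Pᵢˢᵃᵗ/P = Pᵢˢᵃᵗ/185.2.
  K_1 = 336.5/185.2 = 1.81695, K_2 = 108.3/185.2 = 0.58477
Material balance + equilibrium reduce to Σ zᵢ(Kᵢ−1)/(1+β(Kᵢ−1)) = 0.
Feasibility: ΣzᵢKᵢ = 1.094, Σzᵢ/Kᵢ = 1.231 — both > 1, two phases present.
Newton–Raphson from β = 0.5:
  β = 0.500: g = -0.0680, g' = -0.300 → β = 0.273
  β = 0.273: g = 0.0009, g' = -0.313 → β = 0.276
Converged at β = 0.276.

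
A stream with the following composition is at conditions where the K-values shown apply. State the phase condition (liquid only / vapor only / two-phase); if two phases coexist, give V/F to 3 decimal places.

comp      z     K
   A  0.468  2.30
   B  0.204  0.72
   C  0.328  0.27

two-phase, V/F = 0.397

ΣzᵢKᵢ = 1.312; Σzᵢ/Kᵢ = 1.702.
Both exceed 1, so a two-phase solution exists.
Iterate (Newton) starting at ψ = 0.67:
  ψ = 0.670: g = -0.2138, g' = -0.920 → ψ = 0.438
  ψ = 0.438: g = -0.0291, g' = -0.719 → ψ = 0.397
Converged at ψ = 0.397.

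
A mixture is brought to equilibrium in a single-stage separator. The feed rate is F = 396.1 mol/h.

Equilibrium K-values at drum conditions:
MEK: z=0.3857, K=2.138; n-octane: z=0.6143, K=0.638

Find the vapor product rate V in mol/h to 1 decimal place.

V = 208.2 mol/h

Material balance + equilibrium reduce to Σ zᵢ(Kᵢ−1)/(1+V/F(Kᵢ−1)) = 0.
Feasibility: ΣzᵢKᵢ = 1.2166, Σzᵢ/Kᵢ = 1.1433 — both > 1, two phases present.
Newton iteration, V/F⁰ = 0.48:
  V/F = 0.4800: g = 0.01472, g' = -0.3268 → V/F = 0.5251
  V/F = 0.5251: g = 0.00020, g' = -0.3184 → V/F = 0.5257
Converged at V/F = 0.5257.
Then V = V/F·F = 0.5257·396.1 = 208.2 mol/h and L = F − V = 187.9 mol/h.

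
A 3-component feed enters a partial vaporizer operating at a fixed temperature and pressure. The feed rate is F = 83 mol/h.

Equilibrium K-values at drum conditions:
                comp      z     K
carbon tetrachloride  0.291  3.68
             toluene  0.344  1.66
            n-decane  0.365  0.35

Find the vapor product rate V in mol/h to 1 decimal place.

Newton iteration, V/F⁰ = 0.47:
  V/F = 0.470: g = 0.1768, g' = -0.816 → V/F = 0.687
  V/F = 0.687: g = 0.0024, g' = -0.833 → V/F = 0.689
Converged at V/F = 0.689.
Then V = V/F·F = 0.6894·83 = 57.2 mol/h and L = F − V = 25.8 mol/h.

V = 57.2 mol/h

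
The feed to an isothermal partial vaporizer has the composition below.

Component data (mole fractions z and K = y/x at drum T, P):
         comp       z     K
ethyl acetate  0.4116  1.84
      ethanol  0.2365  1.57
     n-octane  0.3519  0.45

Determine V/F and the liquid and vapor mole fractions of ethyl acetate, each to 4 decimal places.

V/F = 0.6986, x_ethyl acetate = 0.2594, y_ethyl acetate = 0.4773

Material balance + equilibrium reduce to Σ zᵢ(Kᵢ−1)/(1+V/F(Kᵢ−1)) = 0.
Feasibility: ΣzᵢKᵢ = 1.2870, Σzᵢ/Kᵢ = 1.1563 — both > 1, two phases present.
Newton iteration, V/F⁰ = 0.57:
  V/F = 0.5700: g = 0.05362, g' = -0.4025 → V/F = 0.7032
  V/F = 0.7032: g = -0.00203, g' = -0.4370 → V/F = 0.6986
Converged at V/F = 0.6986.
Compositions from xᵢ = zᵢ/(1+V/F(Kᵢ−1)), yᵢ = Kᵢxᵢ:
  ethyl acetate: x = 0.2594, y = 0.4773
  ethanol: x = 0.1691, y = 0.2656
  n-octane: x = 0.5715, y = 0.2572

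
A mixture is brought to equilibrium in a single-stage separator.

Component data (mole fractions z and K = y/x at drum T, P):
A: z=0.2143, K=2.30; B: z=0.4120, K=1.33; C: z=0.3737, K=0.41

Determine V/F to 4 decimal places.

Material balance + equilibrium reduce to Σ zᵢ(Kᵢ−1)/(1+V/F(Kᵢ−1)) = 0.
g(0) = ΣzᵢKᵢ − 1 = 0.1941 and g(1) = 1 − Σzᵢ/Kᵢ = -0.3144, so a root lies in (0, 1).
Iterate (Newton) starting at V/F = 0.42:
  V/F = 0.4200: g = 0.00649, g' = -0.4160 → V/F = 0.4356
Converged at V/F = 0.4356.

V/F = 0.4356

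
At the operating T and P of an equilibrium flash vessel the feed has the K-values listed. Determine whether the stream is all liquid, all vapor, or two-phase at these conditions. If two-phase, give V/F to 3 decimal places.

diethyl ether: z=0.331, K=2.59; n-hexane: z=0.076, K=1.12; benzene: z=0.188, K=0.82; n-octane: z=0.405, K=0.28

two-phase, V/F = 0.243

ΣzᵢKᵢ = 1.210; Σzᵢ/Kᵢ = 1.871.
Both exceed 1, so a two-phase solution exists.
Iterate (Newton) starting at ψ = 0.35:
  ψ = 0.350: g = -0.0791, g' = -0.729 → ψ = 0.241
  ψ = 0.241: g = 0.0008, g' = -0.752 → ψ = 0.243
Converged at ψ = 0.243.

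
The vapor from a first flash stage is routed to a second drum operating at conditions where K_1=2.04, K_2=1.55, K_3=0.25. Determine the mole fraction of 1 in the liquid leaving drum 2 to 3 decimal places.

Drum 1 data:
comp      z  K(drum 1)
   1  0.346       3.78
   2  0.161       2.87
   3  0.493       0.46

Drum 1:
Rachford–Rice: g(ψ₁) = Σ zᵢ(Kᵢ−1)/(1+ψ₁(Kᵢ−1)) = 0.
Check two-phase: ΣzᵢKᵢ = 1.997 > 1 and Σzᵢ/Kᵢ = 1.219 > 1, so g(0) = 0.997 > 0 and g(1) = -0.219 < 0.
Newton iteration, ψ₁⁰ = 0.52:
  ψ₁ = 0.520: g = 0.1758, g' = -0.870 → ψ₁ = 0.722
  ψ₁ = 0.722: g = 0.0115, g' = -0.784 → ψ₁ = 0.737
Converged at ψ₁ = 0.737.
Drum-1 compositions:
  1: x = 0.114, y = 0.429
  2: x = 0.068, y = 0.194
  3: x = 0.819, y = 0.377
Drum-2 feed = drum-1 vapor: z₂ = (0.4290, 0.1943, 0.3766).
Drum 2:
Iterate (Newton) starting at ψ₂ = 0.5:
  ψ₂ = 0.500: g = -0.0746, g' = -0.779 → ψ₂ = 0.404
  ψ₂ = 0.404: g = -0.0039, g' = -0.706 → ψ₂ = 0.399
Converged at ψ₂ = 0.399.
  1: x = 0.303, y = 0.619
  2: x = 0.159, y = 0.247
  3: x = 0.537, y = 0.134

x_1 (drum 2) = 0.303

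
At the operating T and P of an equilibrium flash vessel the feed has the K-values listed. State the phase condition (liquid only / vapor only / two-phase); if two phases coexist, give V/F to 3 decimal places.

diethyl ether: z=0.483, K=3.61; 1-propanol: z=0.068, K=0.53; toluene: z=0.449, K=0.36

ΣzᵢKᵢ = 1.941; Σzᵢ/Kᵢ = 1.509.
Both exceed 1, so a two-phase solution exists.
Rachford–Rice: g(ψ) = Σ zᵢ(Kᵢ−1)/(1+ψ(Kᵢ−1)) = 0.
Newton–Raphson from ψ = 0.5:
  ψ = 0.500: g = 0.0825, g' = -1.043 → ψ = 0.579
  ψ = 0.579: g = 0.0014, g' = -1.014 → ψ = 0.581
Converged at ψ = 0.581.

two-phase, V/F = 0.581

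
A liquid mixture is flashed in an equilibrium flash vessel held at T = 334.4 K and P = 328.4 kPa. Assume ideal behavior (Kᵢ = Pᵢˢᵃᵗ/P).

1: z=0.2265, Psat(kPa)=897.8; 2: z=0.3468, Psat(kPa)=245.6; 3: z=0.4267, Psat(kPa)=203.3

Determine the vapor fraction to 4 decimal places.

Raoult's law: Kᵢ = Pᵢˢᵃᵗ/P = Pᵢˢᵃᵗ/328.4.
  K_1 = 897.8/328.4 = 2.733861, K_2 = 245.6/328.4 = 0.747868, K_3 = 203.3/328.4 = 0.619062
Newton–Raphson from ψ = 0.34:
  ψ = 0.3400: g = -0.03530, g' = -0.3776 → ψ = 0.2465
  ψ = 0.2465: g = 0.00250, g' = -0.4347 → ψ = 0.2523
Converged at ψ = 0.2523.

ψ = 0.2523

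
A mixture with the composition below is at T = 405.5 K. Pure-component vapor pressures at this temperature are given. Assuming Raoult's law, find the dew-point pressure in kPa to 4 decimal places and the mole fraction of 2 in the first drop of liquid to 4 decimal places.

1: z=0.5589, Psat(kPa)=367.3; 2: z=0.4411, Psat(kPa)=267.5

Pdew = 315.3961 kPa, x_2 = 0.5201

At the dew point ψ → 1, so Σzᵢ/Kᵢ = 1 with Kᵢ = Pᵢˢᵃᵗ/P ⇒ 1/P = Σzᵢ/Pᵢˢᵃᵗ.
1/P = 0.5589/367.3 + 0.4411/267.5 = 0.0031706 ⇒ P = 315.3961 kPa
xᵢ = zᵢP/Pᵢˢᵃᵗ ⇒ x_2 = 0.4411·315.3961/267.5 = 0.5201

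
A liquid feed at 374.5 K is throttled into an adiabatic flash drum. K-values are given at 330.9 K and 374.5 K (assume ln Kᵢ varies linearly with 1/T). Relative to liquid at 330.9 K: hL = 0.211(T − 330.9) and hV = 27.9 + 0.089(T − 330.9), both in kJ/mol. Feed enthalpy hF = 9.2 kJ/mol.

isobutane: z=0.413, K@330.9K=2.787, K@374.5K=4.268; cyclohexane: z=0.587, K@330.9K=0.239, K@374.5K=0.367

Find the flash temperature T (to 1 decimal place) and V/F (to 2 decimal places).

Adiabatic flash: solve Rachford–Rice at each trial T, then check hF = ψ·hV(T) + (1−ψ)·hL(T).
  T = 330.9 K: K = (2.787, 0.239), RR gives ψ = 0.214, H_out = 5.977 kJ/mol
  T = 374.5 K: K = (4.268, 0.367), RR gives ψ = 0.473, H_out = 19.876 kJ/mol
  T = 352.7 K: K = (3.495, 0.300), RR gives ψ = 0.355, H_out = 13.555 kJ/mol
  T = 341.8 K: K = (3.132, 0.269), RR gives ψ = 0.290, H_out = 9.992 kJ/mol
  T = 336.4 K: K = (2.959, 0.254), RR gives ψ = 0.254, H_out = 8.072 kJ/mol
  T = 339.1 K: K = (3.045, 0.261), RR gives ψ = 0.272, H_out = 9.047 kJ/mol
  T = 340.5 K: K = (3.090, 0.265), RR gives ψ = 0.281, H_out = 9.541 kJ/mol
Linear interpolation between T = 339.1 (H_out = 9.047) and T = 340.5 (H_out = 9.541) on hF = 9.2 gives T ≈ 339.5 K, at which ψ = 0.27.

T = 339.5 K, V/F = 0.27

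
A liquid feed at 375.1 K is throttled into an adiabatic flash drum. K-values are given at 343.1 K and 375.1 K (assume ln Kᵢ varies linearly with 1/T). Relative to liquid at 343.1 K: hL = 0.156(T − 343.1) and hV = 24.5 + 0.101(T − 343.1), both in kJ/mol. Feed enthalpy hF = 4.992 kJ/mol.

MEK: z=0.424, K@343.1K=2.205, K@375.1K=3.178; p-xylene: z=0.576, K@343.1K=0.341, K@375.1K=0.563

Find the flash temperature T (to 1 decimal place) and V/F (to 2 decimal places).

T = 344.8 K, V/F = 0.19

Adiabatic flash: solve Rachford–Rice at each trial T, then check hF = ψ·hV(T) + (1−ψ)·hL(T).
  T = 343.1 K: K = (2.205, 0.341), RR gives ψ = 0.165, H_out = 4.052 kJ/mol
  T = 375.1 K: K = (3.178, 0.563), RR gives ψ = 0.706, H_out = 21.042 kJ/mol
  T = 359.1 K: K = (2.669, 0.443), RR gives ψ = 0.416, H_out = 12.326 kJ/mol
  T = 351.1 K: K = (2.431, 0.390), RR gives ψ = 0.292, H_out = 8.284 kJ/mol
  T = 347.1 K: K = (2.317, 0.365), RR gives ψ = 0.230, H_out = 6.211 kJ/mol
  T = 345.1 K: K = (2.260, 0.353), RR gives ψ = 0.198, H_out = 5.145 kJ/mol
Linear interpolation between T = 343.1 (H_out = 4.052) and T = 345.1 (H_out = 5.145) on hF = 4.992 gives T ≈ 344.8 K, at which ψ = 0.19.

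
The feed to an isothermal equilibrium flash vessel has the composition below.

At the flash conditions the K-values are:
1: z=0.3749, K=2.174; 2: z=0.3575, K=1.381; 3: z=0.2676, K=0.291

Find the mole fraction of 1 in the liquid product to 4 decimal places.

Let ψ = V/F and solve Σ zᵢ(Kᵢ−1)/(1+ψ(Kᵢ−1)) = 0.
Feasibility: ΣzᵢKᵢ = 1.3866, Σzᵢ/Kᵢ = 1.3509 — both > 1, two phases present.
Iterate (Newton) starting at ψ = 0.5:
  ψ = 0.5000: g = 0.09782, g' = -0.5646 → ψ = 0.6733
  ψ = 0.6733: g = -0.00877, g' = -0.6865 → ψ = 0.6605
  ψ = 0.6605: g = -0.00009, g' = -0.6728 → ψ = 0.6603
Converged at ψ = 0.6603.
Compositions from xᵢ = zᵢ/(1+ψ(Kᵢ−1)), yᵢ = Kᵢxᵢ:
  1: x = 0.2112, y = 0.4591
  2: x = 0.2856, y = 0.3945
  3: x = 0.5032, y = 0.1464

x_1 = 0.2112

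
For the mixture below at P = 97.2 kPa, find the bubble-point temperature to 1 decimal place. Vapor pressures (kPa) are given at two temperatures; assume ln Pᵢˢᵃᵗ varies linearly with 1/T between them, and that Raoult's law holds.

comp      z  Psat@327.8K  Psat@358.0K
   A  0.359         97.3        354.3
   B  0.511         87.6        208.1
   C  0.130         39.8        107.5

Bubble-point temperature: ΣzᵢPᵢˢᵃᵗ(T) = P. Interpolate ln Pᵢˢᵃᵗ = aᵢ + bᵢ/T.
  T = 327.8 K: ΣzᵢPᵢˢᵃᵗ = 84.87 kPa
  T = 358.0 K: ΣzᵢPᵢˢᵃᵗ = 247.51 kPa
  T = 342.9 K: ΣzᵢPᵢˢᵃᵗ = 147.59 kPa
  T = 335.4 K: ΣzᵢPᵢˢᵃᵗ = 112.66 kPa
  T = 331.6 K: ΣzᵢPᵢˢᵃᵗ = 97.90 kPa
  T = 329.7 K: ΣzᵢPᵢˢᵃᵗ = 91.18 kPa
Interpolating between 329.7 K and 331.6 K gives T ≈ 331.4 K.

T = 331.4 K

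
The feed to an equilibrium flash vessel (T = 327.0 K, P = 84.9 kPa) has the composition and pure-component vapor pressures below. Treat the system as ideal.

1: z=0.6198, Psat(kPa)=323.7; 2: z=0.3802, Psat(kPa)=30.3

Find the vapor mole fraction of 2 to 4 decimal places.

Raoult's law: Kᵢ = Pᵢˢᵃᵗ/P = Pᵢˢᵃᵗ/84.9.
  K_1 = 323.7/84.9 = 3.812721, K_2 = 30.3/84.9 = 0.356890
Rachford–Rice: g(ψ) = Σ zᵢ(Kᵢ−1)/(1+ψ(Kᵢ−1)) = 0.
Check two-phase: ΣzᵢKᵢ = 2.4988 > 1 and Σzᵢ/Kᵢ = 1.2279 > 1, so g(0) = 1.4988 > 0 and g(1) = -0.2279 < 0.
Newton–Raphson from ψ = 0.5:
  ψ = 0.5000: g = 0.36407, g' = -1.1884 → ψ = 0.8063
  ψ = 0.8063: g = 0.02557, g' = -1.1376 → ψ = 0.8288
  ψ = 0.8288: g = -0.00028, g' = -1.1630 → ψ = 0.8286
Converged at ψ = 0.8286.
Compositions from xᵢ = zᵢ/(1+ψ(Kᵢ−1)), yᵢ = Kᵢxᵢ:
  1: x = 0.1861, y = 0.7095
  2: x = 0.8139, y = 0.2905

y_2 = 0.2905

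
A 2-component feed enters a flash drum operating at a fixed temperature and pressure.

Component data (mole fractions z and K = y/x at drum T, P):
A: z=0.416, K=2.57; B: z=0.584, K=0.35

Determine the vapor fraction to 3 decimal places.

ψ = 0.268

Rachford–Rice: g(ψ) = Σ zᵢ(Kᵢ−1)/(1+ψ(Kᵢ−1)) = 0.
Check two-phase: ΣzᵢKᵢ = 1.274 > 1 and Σzᵢ/Kᵢ = 1.830 > 1, so g(0) = 0.274 > 0 and g(1) = -0.830 < 0.
Binary case is linear: z₁(K₁−1)(1+ψ(K₂−1)) + z₂(K₂−1)(1+ψ(K₁−1)) = 0
⇒ ψ = [z₁(K₁−1)+z₂(K₂−1)] / [−(K₁−1)(K₂−1)] = 0.2735/1.0205 = 0.268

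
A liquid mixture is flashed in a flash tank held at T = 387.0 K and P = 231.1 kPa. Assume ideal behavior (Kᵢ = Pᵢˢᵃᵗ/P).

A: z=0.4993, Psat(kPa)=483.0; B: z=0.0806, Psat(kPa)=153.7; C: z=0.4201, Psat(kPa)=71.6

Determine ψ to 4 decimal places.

Raoult's law: Kᵢ = Pᵢˢᵃᵗ/P = Pᵢˢᵃᵗ/231.1.
  K_A = 483.0/231.1 = 2.090004, K_B = 153.7/231.1 = 0.665080, K_C = 71.6/231.1 = 0.309823
Newton–Raphson from ψ = 0.5:
  ψ = 0.5000: g = -0.12289, g' = -0.7281 → ψ = 0.3312
  ψ = 0.3312: g = -0.00636, g' = -0.6680 → ψ = 0.3217
Converged at ψ = 0.3217.

ψ = 0.3217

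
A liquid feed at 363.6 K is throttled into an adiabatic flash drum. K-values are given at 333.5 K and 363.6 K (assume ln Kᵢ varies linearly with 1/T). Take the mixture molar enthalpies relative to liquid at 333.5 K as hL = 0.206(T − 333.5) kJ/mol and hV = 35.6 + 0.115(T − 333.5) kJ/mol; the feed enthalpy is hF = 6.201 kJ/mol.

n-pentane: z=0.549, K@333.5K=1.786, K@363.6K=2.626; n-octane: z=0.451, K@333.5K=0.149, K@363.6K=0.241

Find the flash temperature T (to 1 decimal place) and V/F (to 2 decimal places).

Adiabatic flash: solve Rachford–Rice at each trial T, then check hF = ψ·hV(T) + (1−ψ)·hL(T).
  T = 333.5 K: K = (1.786, 0.149), RR gives ψ = 0.071, H_out = 2.539 kJ/mol
  T = 363.6 K: K = (2.626, 0.241), RR gives ψ = 0.446, H_out = 20.855 kJ/mol
  T = 348.6 K: K = (2.185, 0.192), RR gives ψ = 0.299, H_out = 13.330 kJ/mol
  T = 341.1 K: K = (1.981, 0.170), RR gives ψ = 0.202, H_out = 8.600 kJ/mol
  T = 337.3 K: K = (1.882, 0.159), RR gives ψ = 0.142, H_out = 5.776 kJ/mol
  T = 339.2 K: K = (1.931, 0.164), RR gives ψ = 0.173, H_out = 7.232 kJ/mol
  T = 338.2 K: K = (1.905, 0.162), RR gives ψ = 0.157, H_out = 6.478 kJ/mol
Linear interpolation between T = 337.3 (H_out = 5.776) and T = 338.2 (H_out = 6.478) on hF = 6.201 gives T ≈ 337.8 K, at which ψ = 0.15.

T = 337.8 K, V/F = 0.15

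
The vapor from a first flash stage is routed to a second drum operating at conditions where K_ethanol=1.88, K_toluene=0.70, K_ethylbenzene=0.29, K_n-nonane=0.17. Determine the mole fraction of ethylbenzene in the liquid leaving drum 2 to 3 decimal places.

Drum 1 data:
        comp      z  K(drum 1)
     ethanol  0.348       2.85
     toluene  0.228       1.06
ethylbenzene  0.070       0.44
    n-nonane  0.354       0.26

x_ethylbenzene (drum 2) = 0.068

Drum 1:
Rachford–Rice: g(ψ₁) = Σ zᵢ(Kᵢ−1)/(1+ψ₁(Kᵢ−1)) = 0.
g(0) = ΣzᵢKᵢ − 1 = 0.356 and g(1) = 1 − Σzᵢ/Kᵢ = -0.858, so a root lies in (0, 1).
Newton–Raphson from ψ₁ = 0.5:
  ψ₁ = 0.500: g = -0.1225, g' = -0.853 → ψ₁ = 0.356
  ψ₁ = 0.356: g = -0.0033, g' = -0.825 → ψ₁ = 0.352
Converged at ψ₁ = 0.352.
Drum-1 compositions:
  ethanol: x = 0.211, y = 0.600
  toluene: x = 0.223, y = 0.237
  ethylbenzene: x = 0.087, y = 0.038
  n-nonane: x = 0.479, y = 0.124
Drum-2 feed = drum-1 vapor: z₂ = (0.6005, 0.2367, 0.0384, 0.1245).
Drum 2:
Material balance + equilibrium reduce to Σ zᵢ(Kᵢ−1)/(1+ψ₂(Kᵢ−1)) = 0.
g(0) = ΣzᵢKᵢ − 1 = 0.327 and g(1) = 1 − Σzᵢ/Kᵢ = -0.522, so a root lies in (0, 1).
Newton iteration, ψ₂⁰ = 0.5:
  ψ₂ = 0.500: g = 0.0645, g' = -0.551 → ψ₂ = 0.617
  ψ₂ = 0.617: g = -0.0051, g' = -0.649 → ψ₂ = 0.609
Converged at ψ₂ = 0.609.
  ethanol: x = 0.391, y = 0.735
  toluene: x = 0.290, y = 0.203
  ethylbenzene: x = 0.068, y = 0.020
  n-nonane: x = 0.252, y = 0.043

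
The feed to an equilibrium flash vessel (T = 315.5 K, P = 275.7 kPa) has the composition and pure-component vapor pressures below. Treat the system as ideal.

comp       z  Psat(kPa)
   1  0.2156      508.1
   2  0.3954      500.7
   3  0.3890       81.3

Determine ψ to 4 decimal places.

ψ = 0.3953

Raoult's law: Kᵢ = Pᵢˢᵃᵗ/P = Pᵢˢᵃᵗ/275.7.
  K_1 = 508.1/275.7 = 1.842945, K_2 = 500.7/275.7 = 1.816104, K_3 = 81.3/275.7 = 0.294886
Let ψ = V/F and solve Σ zᵢ(Kᵢ−1)/(1+ψ(Kᵢ−1)) = 0.
Check two-phase: ΣzᵢKᵢ = 1.2301 > 1 and Σzᵢ/Kᵢ = 1.6539 > 1, so g(0) = 0.2301 > 0 and g(1) = -0.6539 < 0.
Newton iteration, ψ⁰ = 0.41:
  ψ = 0.4100: g = -0.00899, g' = -0.6151 → ψ = 0.3954
  ψ = 0.3954: g = -0.00005, g' = -0.6085 → ψ = 0.3953
Converged at ψ = 0.3953.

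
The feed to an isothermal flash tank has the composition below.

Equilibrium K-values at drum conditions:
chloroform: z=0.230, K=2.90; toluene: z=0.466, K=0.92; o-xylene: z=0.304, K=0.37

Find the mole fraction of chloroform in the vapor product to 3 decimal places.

Newton–Raphson from V/F = 0.67:
  V/F = 0.670: g = -0.1785, g' = -0.525 → V/F = 0.330
  V/F = 0.330: g = -0.0116, g' = -0.509 → V/F = 0.307
  V/F = 0.307: g = 0.0001, g' = -0.520 → V/F = 0.308
Converged at V/F = 0.308.
Compositions from xᵢ = zᵢ/(1+V/F(Kᵢ−1)), yᵢ = Kᵢxᵢ:
  chloroform: x = 0.145, y = 0.421
  toluene: x = 0.478, y = 0.440
  o-xylene: x = 0.377, y = 0.140

y_chloroform = 0.421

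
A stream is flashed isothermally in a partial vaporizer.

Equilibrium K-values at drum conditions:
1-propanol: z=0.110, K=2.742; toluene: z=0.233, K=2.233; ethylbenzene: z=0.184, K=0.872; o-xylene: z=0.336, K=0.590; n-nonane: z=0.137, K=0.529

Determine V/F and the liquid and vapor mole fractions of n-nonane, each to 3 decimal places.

Newton iteration, V/F⁰ = 0.5:
  V/F = 0.500: g = -0.0027, g' = -0.376 → V/F = 0.493
Converged at V/F = 0.493.
Compositions from xᵢ = zᵢ/(1+V/F(Kᵢ−1)), yᵢ = Kᵢxᵢ:
  1-propanol: x = 0.059, y = 0.162
  toluene: x = 0.145, y = 0.324
  ethylbenzene: x = 0.196, y = 0.171
  o-xylene: x = 0.421, y = 0.248
  n-nonane: x = 0.178, y = 0.094

V/F = 0.493, x_n-nonane = 0.178, y_n-nonane = 0.094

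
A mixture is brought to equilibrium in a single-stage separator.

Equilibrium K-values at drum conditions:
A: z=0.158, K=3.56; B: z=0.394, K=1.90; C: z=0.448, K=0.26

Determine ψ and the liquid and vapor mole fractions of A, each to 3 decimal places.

ψ = 0.389, x_A = 0.079, y_A = 0.282

Let ψ = V/F and solve Σ zᵢ(Kᵢ−1)/(1+ψ(Kᵢ−1)) = 0.
g(0) = ΣzᵢKᵢ − 1 = 0.428 and g(1) = 1 − Σzᵢ/Kᵢ = -0.975, so a root lies in (0, 1).
Iterate (Newton) starting at ψ = 0.31:
  ψ = 0.310: g = 0.0726, g' = -0.930 → ψ = 0.388
  ψ = 0.388: g = 0.0007, g' = -0.919 → ψ = 0.389
Converged at ψ = 0.389.
Compositions from xᵢ = zᵢ/(1+ψ(Kᵢ−1)), yᵢ = Kᵢxᵢ:
  A: x = 0.079, y = 0.282
  B: x = 0.292, y = 0.555
  C: x = 0.629, y = 0.164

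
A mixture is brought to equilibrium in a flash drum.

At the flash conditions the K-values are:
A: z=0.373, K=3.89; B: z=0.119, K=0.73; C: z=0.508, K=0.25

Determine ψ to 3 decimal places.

ψ = 0.338

Rachford–Rice: g(ψ) = Σ zᵢ(Kᵢ−1)/(1+ψ(Kᵢ−1)) = 0.
Check two-phase: ΣzᵢKᵢ = 1.665 > 1 and Σzᵢ/Kᵢ = 2.291 > 1, so g(0) = 0.665 > 0 and g(1) = -1.291 < 0.
Iterate (Newton) starting at ψ = 0.3:
  ψ = 0.300: g = 0.0508, g' = -1.380 → ψ = 0.337
  ψ = 0.337: g = 0.0011, g' = -1.322 → ψ = 0.338
Converged at ψ = 0.338.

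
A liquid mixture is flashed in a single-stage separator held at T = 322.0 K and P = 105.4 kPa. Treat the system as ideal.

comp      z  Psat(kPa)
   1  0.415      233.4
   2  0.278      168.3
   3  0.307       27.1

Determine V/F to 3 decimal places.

Raoult's law: Kᵢ = Pᵢˢᵃᵗ/P = Pᵢˢᵃᵗ/105.4.
  K_1 = 233.4/105.4 = 2.21442, K_2 = 168.3/105.4 = 1.59677, K_3 = 27.1/105.4 = 0.25712
Rachford–Rice: g(V/F) = Σ zᵢ(Kᵢ−1)/(1+V/F(Kᵢ−1)) = 0.
g(0) = ΣzᵢKᵢ − 1 = 0.442 and g(1) = 1 − Σzᵢ/Kᵢ = -0.556, so a root lies in (0, 1).
Newton iteration, V/F⁰ = 0.5:
  V/F = 0.500: g = 0.0785, g' = -0.725 → V/F = 0.608
  V/F = 0.608: g = -0.0046, g' = -0.820 → V/F = 0.603
Converged at V/F = 0.603.

V/F = 0.603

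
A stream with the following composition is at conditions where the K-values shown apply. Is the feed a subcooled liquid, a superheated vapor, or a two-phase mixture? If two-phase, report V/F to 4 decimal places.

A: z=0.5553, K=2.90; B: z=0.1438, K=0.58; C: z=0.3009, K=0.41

two-phase, V/F = 0.7886

ΣzᵢKᵢ = 1.8171; Σzᵢ/Kᵢ = 1.1733.
Both exceed 1, so a two-phase solution exists.
Let ψ = V/F and solve Σ zᵢ(Kᵢ−1)/(1+ψ(Kᵢ−1)) = 0.
Iterate (Newton) starting at ψ = 0.66:
  ψ = 0.6600: g = 0.09378, g' = -0.7241 → ψ = 0.7895
  ψ = 0.7895: g = -0.00069, g' = -0.7446 → ψ = 0.7886
Converged at ψ = 0.7886.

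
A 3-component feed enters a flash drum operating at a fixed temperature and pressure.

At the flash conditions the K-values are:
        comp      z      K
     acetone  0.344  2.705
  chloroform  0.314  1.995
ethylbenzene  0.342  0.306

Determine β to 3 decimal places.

Material balance + equilibrium reduce to Σ zᵢ(Kᵢ−1)/(1+β(Kᵢ−1)) = 0.
Feasibility: ΣzᵢKᵢ = 1.662, Σzᵢ/Kᵢ = 1.402 — both > 1, two phases present.
Iterate (Newton) starting at β = 0.57:
  β = 0.570: g = 0.1041, g' = -0.835 → β = 0.695
  β = 0.695: g = -0.0051, g' = -0.932 → β = 0.689
Converged at β = 0.689.

β = 0.689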